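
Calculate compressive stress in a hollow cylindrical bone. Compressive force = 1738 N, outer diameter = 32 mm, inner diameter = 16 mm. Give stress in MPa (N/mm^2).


A = pi*(r_o^2 - r_i^2)
r_o = 16 mm, r_i = 8 mm
A = 603.186 mm^2
sigma = F/A = 1738 / 603.186
sigma = 2.881 MPa


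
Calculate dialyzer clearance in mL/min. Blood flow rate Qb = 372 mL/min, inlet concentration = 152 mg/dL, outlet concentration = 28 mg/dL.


K = Qb * (Cb_in - Cb_out) / Cb_in
K = 372 * (152 - 28) / 152
K = 303.5 mL/min


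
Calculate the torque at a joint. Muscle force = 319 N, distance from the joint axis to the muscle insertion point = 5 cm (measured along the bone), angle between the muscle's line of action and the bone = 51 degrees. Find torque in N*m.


Torque = F * d * sin(theta)   (moment arm = d*sin(theta))
d = 5 cm = 0.05 m
Torque = 319 * 0.05 * sin(51)
Torque = 12.4 N*m


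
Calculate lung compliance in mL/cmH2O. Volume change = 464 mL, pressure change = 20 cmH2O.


C = dV / dP
C = 464 / 20
C = 23.2 mL/cmH2O


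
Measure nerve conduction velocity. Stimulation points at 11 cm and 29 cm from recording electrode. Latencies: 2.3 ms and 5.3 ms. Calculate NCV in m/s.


Distance = (29 - 11) / 100 = 0.18 m
dt = (5.3 - 2.3) / 1000 = 0.003 s
NCV = dist / dt = 60 m/s


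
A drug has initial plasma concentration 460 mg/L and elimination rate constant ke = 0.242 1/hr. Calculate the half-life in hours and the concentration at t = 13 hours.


t_half = ln(2) / ke = 0.693147 / 0.242 = 2.864 hr
C(t) = C0 * exp(-ke*t) = 460 * exp(-0.242*13)
C(13) = 19.79 mg/L


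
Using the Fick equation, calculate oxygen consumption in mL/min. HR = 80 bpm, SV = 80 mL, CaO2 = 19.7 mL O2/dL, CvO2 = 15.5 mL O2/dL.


CO = HR*SV = 80*80/1000 = 6.4 L/min
a-v O2 diff = 19.7 - 15.5 = 4.2 mL/dL
VO2 = CO * (CaO2-CvO2) * 10 dL/L
VO2 = 6.4 * 4.2 * 10
VO2 = 268.8 mL/min


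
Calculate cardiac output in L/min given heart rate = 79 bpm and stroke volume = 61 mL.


CO = HR * SV
CO = 79 * 61 / 1000
CO = 4.819 L/min


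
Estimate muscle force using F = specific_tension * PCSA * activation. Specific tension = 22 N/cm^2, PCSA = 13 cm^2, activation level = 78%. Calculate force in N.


F = sigma * PCSA * activation
F = 22 * 13 * 0.78
F = 223.1 N


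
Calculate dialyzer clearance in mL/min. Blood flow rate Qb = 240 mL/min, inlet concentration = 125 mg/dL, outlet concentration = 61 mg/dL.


K = Qb * (Cb_in - Cb_out) / Cb_in
K = 240 * (125 - 61) / 125
K = 122.9 mL/min


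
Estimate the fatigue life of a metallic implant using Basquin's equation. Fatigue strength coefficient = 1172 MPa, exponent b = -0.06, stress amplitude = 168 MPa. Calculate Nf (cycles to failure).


sigma_a = sigma_f' * (2Nf)^b
2Nf = (sigma_a/sigma_f')^(1/b)
2Nf = (168/1172)^(1/-0.06)
2Nf = 1.1489616e+14
Nf = 5.7448e+13


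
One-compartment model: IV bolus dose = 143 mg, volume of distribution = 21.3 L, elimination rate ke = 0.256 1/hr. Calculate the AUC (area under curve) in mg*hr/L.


C0 = Dose/Vd = 143/21.3 = 6.71362 mg/L
AUC = C0/ke = 6.71362/0.256
AUC = 26.23 mg*hr/L


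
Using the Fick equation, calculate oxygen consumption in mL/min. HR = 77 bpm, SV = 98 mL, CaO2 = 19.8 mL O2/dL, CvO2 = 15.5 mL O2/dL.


CO = HR*SV = 77*98/1000 = 7.546 L/min
a-v O2 diff = 19.8 - 15.5 = 4.3 mL/dL
VO2 = CO * (CaO2-CvO2) * 10 dL/L
VO2 = 7.546 * 4.3 * 10
VO2 = 324.5 mL/min


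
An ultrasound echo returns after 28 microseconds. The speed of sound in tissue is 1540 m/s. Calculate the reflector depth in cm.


depth = c * t / 2
t = 28 us = 2.8000e-05 s
depth = 1540 * 2.8000e-05 / 2
depth = 0.02156 m = 2.156 cm


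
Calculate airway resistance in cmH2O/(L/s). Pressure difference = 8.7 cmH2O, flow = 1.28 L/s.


R = dP / flow
R = 8.7 / 1.28
R = 6.797 cmH2O/(L/s)


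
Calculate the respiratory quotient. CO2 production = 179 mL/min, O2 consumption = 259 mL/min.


RQ = VCO2 / VO2
RQ = 179 / 259
RQ = 0.6911


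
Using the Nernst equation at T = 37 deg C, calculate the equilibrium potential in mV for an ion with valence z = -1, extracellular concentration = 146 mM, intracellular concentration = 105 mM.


E = (RT/(zF)) * ln(C_out/C_in)
T = 37 + 273.15 = 310.15 K
E = (8.314 * 310.15 / (-1 * 96485)) * ln(146/105)
E = -8.81 mV


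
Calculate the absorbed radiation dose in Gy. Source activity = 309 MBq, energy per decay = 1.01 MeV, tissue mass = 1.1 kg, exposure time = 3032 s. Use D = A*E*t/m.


A = 309 MBq = 3.0900e+08 Bq
E = 1.01 MeV = 1.61802e-13 J
D = A*E*t/m = 3.0900e+08*1.61802e-13*3032/1.1
D = 0.1378 Gy


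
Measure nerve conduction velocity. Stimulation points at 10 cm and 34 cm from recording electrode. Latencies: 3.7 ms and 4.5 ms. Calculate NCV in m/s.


Distance = (34 - 10) / 100 = 0.24 m
dt = (4.5 - 3.7) / 1000 = 8.0000e-04 s
NCV = dist / dt = 300 m/s


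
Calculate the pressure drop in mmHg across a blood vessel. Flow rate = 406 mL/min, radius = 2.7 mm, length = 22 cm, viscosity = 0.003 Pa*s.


dP = 8*mu*L*Q / (pi*r^4)
Q = 406 mL/min = 6.76667e-06 m^3/s
dP = 213.995 Pa = 213.995 / 133.322 mmHg = 1.605 mmHg


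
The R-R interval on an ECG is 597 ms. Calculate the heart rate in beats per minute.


HR = 60 / RR_interval(s)
RR = 597 ms = 0.597 s
HR = 60 / 0.597 = 100.5 bpm


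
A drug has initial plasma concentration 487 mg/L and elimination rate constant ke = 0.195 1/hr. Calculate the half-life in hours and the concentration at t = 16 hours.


t_half = ln(2) / ke = 0.693147 / 0.195 = 3.555 hr
C(t) = C0 * exp(-ke*t) = 487 * exp(-0.195*16)
C(16) = 21.5 mg/L


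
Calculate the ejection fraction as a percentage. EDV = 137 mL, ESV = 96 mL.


SV = EDV - ESV = 137 - 96 = 41 mL
EF = SV/EDV * 100 = 41/137 * 100
EF = 29.93%


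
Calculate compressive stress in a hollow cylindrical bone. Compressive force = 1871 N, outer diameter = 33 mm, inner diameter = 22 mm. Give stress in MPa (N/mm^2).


A = pi*(r_o^2 - r_i^2)
r_o = 16.5 mm, r_i = 11 mm
A = 475.166 mm^2
sigma = F/A = 1871 / 475.166
sigma = 3.938 MPa


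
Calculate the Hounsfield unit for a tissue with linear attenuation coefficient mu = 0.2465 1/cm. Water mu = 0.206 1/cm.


HU = ((mu_tissue - mu_water) / mu_water) * 1000
HU = ((0.2465 - 0.206) / 0.206) * 1000
HU = 196.6


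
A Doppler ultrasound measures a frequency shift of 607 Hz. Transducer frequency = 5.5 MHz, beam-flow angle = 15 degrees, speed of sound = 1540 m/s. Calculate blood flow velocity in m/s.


v = fd * c / (2 * f0 * cos(theta))
v = 607 * 1540 / (2 * 5.5000e+06 * cos(15))
v = 0.08798 m/s


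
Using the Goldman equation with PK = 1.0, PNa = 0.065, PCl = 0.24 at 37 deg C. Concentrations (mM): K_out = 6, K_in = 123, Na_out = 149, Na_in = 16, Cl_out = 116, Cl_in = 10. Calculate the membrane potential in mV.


Vm = (RT/F)*ln((PK*Ko + PNa*Nao + PCl*Cli)/(PK*Ki + PNa*Nai + PCl*Clo))
Numer = 18.085, Denom = 151.88
Vm = -56.87 mV


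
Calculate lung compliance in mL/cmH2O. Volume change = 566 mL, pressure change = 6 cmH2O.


C = dV / dP
C = 566 / 6
C = 94.33 mL/cmH2O


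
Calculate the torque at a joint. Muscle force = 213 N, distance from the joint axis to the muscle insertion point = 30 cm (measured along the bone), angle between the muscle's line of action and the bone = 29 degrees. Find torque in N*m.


Torque = F * d * sin(theta)   (moment arm = d*sin(theta))
d = 30 cm = 0.3 m
Torque = 213 * 0.3 * sin(29)
Torque = 30.98 N*m


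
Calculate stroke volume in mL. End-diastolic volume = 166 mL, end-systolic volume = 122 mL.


SV = EDV - ESV
SV = 166 - 122
SV = 44 mL


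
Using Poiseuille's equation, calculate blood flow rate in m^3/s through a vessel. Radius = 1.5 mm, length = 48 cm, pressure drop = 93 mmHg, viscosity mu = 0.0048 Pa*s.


Q = pi*r^4*dP / (8*mu*L)
r = 0.0015 m, L = 0.48 m
dP = 93 mmHg = 12398.946 Pa
Q = 1.0699e-05 m^3/s


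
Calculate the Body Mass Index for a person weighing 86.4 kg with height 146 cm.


BMI = weight / height^2
height = 146 cm = 1.46 m
BMI = 86.4 / 1.46^2
BMI = 40.53 kg/m^2


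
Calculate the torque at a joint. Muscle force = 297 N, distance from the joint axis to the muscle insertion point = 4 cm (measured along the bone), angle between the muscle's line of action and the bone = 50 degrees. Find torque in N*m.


Torque = F * d * sin(theta)   (moment arm = d*sin(theta))
d = 4 cm = 0.04 m
Torque = 297 * 0.04 * sin(50)
Torque = 9.101 N*m


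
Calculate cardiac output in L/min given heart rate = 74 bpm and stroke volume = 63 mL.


CO = HR * SV
CO = 74 * 63 / 1000
CO = 4.662 L/min


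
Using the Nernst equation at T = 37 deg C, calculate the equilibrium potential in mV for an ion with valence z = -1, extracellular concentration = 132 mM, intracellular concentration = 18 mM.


E = (RT/(zF)) * ln(C_out/C_in)
T = 37 + 273.15 = 310.15 K
E = (8.314 * 310.15 / (-1 * 96485)) * ln(132/18)
E = -53.25 mV


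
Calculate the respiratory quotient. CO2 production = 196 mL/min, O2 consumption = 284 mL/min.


RQ = VCO2 / VO2
RQ = 196 / 284
RQ = 0.6901


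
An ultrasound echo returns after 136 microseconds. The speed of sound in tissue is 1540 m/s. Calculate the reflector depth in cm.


depth = c * t / 2
t = 136 us = 1.3600e-04 s
depth = 1540 * 1.3600e-04 / 2
depth = 0.10472 m = 10.472 cm


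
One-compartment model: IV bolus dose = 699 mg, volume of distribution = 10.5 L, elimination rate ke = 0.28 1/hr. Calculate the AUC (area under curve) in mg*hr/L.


C0 = Dose/Vd = 699/10.5 = 66.5714 mg/L
AUC = C0/ke = 66.5714/0.28
AUC = 237.8 mg*hr/L


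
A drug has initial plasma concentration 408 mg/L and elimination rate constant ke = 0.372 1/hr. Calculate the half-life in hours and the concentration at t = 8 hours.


t_half = ln(2) / ke = 0.693147 / 0.372 = 1.863 hr
C(t) = C0 * exp(-ke*t) = 408 * exp(-0.372*8)
C(8) = 20.81 mg/L


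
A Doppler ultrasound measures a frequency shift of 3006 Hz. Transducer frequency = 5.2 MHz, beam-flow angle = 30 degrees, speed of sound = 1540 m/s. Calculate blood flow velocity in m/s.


v = fd * c / (2 * f0 * cos(theta))
v = 3006 * 1540 / (2 * 5.2000e+06 * cos(30))
v = 0.514 m/s


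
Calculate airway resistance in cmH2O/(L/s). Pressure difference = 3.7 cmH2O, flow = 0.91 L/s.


R = dP / flow
R = 3.7 / 0.91
R = 4.066 cmH2O/(L/s)


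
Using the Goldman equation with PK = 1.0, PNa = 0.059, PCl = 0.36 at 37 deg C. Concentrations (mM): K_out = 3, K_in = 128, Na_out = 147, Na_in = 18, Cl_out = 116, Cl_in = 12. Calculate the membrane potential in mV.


Vm = (RT/F)*ln((PK*Ko + PNa*Nao + PCl*Cli)/(PK*Ki + PNa*Nai + PCl*Clo))
Numer = 15.993, Denom = 170.822
Vm = -63.3 mV


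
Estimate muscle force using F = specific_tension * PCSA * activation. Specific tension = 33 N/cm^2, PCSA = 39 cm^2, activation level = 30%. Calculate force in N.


F = sigma * PCSA * activation
F = 33 * 39 * 0.3
F = 386.1 N


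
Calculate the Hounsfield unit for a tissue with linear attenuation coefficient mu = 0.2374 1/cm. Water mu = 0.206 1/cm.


HU = ((mu_tissue - mu_water) / mu_water) * 1000
HU = ((0.2374 - 0.206) / 0.206) * 1000
HU = 152.4


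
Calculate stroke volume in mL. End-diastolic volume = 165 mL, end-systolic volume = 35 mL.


SV = EDV - ESV
SV = 165 - 35
SV = 130 mL


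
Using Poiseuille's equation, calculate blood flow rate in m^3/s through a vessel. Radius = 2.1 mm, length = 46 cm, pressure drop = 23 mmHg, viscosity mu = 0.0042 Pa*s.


Q = pi*r^4*dP / (8*mu*L)
r = 0.0021 m, L = 0.46 m
dP = 23 mmHg = 3066.406 Pa
Q = 1.2122e-05 m^3/s


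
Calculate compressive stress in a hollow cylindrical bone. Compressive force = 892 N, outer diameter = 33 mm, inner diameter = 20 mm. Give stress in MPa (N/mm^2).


A = pi*(r_o^2 - r_i^2)
r_o = 16.5 mm, r_i = 10 mm
A = 541.139 mm^2
sigma = F/A = 892 / 541.139
sigma = 1.648 MPa


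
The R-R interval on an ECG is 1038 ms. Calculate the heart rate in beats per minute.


HR = 60 / RR_interval(s)
RR = 1038 ms = 1.038 s
HR = 60 / 1.038 = 57.8 bpm


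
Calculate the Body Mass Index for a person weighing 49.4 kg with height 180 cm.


BMI = weight / height^2
height = 180 cm = 1.8 m
BMI = 49.4 / 1.8^2
BMI = 15.25 kg/m^2


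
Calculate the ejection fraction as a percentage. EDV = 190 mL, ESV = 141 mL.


SV = EDV - ESV = 190 - 141 = 49 mL
EF = SV/EDV * 100 = 49/190 * 100
EF = 25.79%


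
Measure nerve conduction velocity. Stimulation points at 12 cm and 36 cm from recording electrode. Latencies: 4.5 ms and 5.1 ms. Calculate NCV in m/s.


Distance = (36 - 12) / 100 = 0.24 m
dt = (5.1 - 4.5) / 1000 = 6.0000e-04 s
NCV = dist / dt = 400 m/s


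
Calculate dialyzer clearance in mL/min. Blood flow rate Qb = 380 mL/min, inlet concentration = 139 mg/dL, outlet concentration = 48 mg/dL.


K = Qb * (Cb_in - Cb_out) / Cb_in
K = 380 * (139 - 48) / 139
K = 248.8 mL/min


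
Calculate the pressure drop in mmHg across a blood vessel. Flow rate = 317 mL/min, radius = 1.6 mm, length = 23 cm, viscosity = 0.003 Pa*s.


dP = 8*mu*L*Q / (pi*r^4)
Q = 317 mL/min = 5.28333e-06 m^3/s
dP = 1416.5 Pa = 1416.5 / 133.322 mmHg = 10.62 mmHg


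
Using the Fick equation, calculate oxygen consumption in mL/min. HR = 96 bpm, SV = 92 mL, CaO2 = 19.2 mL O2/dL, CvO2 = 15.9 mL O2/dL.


CO = HR*SV = 96*92/1000 = 8.832 L/min
a-v O2 diff = 19.2 - 15.9 = 3.3 mL/dL
VO2 = CO * (CaO2-CvO2) * 10 dL/L
VO2 = 8.832 * 3.3 * 10
VO2 = 291.5 mL/min


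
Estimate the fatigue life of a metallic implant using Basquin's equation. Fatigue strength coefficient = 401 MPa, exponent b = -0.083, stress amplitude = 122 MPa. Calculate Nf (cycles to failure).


sigma_a = sigma_f' * (2Nf)^b
2Nf = (sigma_a/sigma_f')^(1/b)
2Nf = (122/401)^(1/-0.083)
2Nf = 1683913.5
Nf = 8.42e+05


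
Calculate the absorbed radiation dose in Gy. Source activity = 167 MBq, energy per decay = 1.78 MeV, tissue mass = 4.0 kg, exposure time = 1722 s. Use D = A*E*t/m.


A = 167 MBq = 1.6700e+08 Bq
E = 1.78 MeV = 2.85156e-13 J
D = A*E*t/m = 1.6700e+08*2.85156e-13*1722/4.0
D = 0.0205 Gy


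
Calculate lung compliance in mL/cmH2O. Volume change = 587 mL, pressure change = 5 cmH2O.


C = dV / dP
C = 587 / 5
C = 117.4 mL/cmH2O


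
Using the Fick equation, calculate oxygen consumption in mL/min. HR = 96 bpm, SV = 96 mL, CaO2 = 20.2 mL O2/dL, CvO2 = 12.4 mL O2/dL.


CO = HR*SV = 96*96/1000 = 9.216 L/min
a-v O2 diff = 20.2 - 12.4 = 7.8 mL/dL
VO2 = CO * (CaO2-CvO2) * 10 dL/L
VO2 = 9.216 * 7.8 * 10
VO2 = 718.8 mL/min


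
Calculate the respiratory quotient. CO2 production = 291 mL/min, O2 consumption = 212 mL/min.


RQ = VCO2 / VO2
RQ = 291 / 212
RQ = 1.373


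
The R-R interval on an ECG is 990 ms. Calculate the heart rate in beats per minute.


HR = 60 / RR_interval(s)
RR = 990 ms = 0.99 s
HR = 60 / 0.99 = 60.61 bpm


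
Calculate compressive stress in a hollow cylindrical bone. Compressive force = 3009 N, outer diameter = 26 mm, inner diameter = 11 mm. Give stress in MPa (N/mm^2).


A = pi*(r_o^2 - r_i^2)
r_o = 13 mm, r_i = 5.5 mm
A = 435.896 mm^2
sigma = F/A = 3009 / 435.896
sigma = 6.903 MPa


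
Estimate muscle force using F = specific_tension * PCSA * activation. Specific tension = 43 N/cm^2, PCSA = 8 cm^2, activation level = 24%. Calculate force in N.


F = sigma * PCSA * activation
F = 43 * 8 * 0.24
F = 82.56 N


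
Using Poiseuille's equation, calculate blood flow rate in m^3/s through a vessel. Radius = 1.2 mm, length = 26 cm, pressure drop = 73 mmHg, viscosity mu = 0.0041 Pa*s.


Q = pi*r^4*dP / (8*mu*L)
r = 0.0012 m, L = 0.26 m
dP = 73 mmHg = 9732.506 Pa
Q = 7.4345e-06 m^3/s


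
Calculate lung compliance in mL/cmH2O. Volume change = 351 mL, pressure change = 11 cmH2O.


C = dV / dP
C = 351 / 11
C = 31.91 mL/cmH2O


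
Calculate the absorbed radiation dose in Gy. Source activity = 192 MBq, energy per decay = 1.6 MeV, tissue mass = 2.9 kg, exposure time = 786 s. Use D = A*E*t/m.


A = 192 MBq = 1.9200e+08 Bq
E = 1.6 MeV = 2.5632e-13 J
D = A*E*t/m = 1.9200e+08*2.5632e-13*786/2.9
D = 0.01334 Gy


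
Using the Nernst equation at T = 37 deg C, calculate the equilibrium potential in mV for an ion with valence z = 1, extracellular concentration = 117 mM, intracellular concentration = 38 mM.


E = (RT/(zF)) * ln(C_out/C_in)
T = 37 + 273.15 = 310.15 K
E = (8.314 * 310.15 / (1 * 96485)) * ln(117/38)
E = 30.05 mV


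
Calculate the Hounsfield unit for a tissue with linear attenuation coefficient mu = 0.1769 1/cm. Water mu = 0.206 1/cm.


HU = ((mu_tissue - mu_water) / mu_water) * 1000
HU = ((0.1769 - 0.206) / 0.206) * 1000
HU = -141.3


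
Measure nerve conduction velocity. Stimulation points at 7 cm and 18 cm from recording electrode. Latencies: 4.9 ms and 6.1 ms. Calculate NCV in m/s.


Distance = (18 - 7) / 100 = 0.11 m
dt = (6.1 - 4.9) / 1000 = 0.0012 s
NCV = dist / dt = 91.67 m/s


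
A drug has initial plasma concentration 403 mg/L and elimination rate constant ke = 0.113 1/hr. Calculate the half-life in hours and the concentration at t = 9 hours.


t_half = ln(2) / ke = 0.693147 / 0.113 = 6.134 hr
C(t) = C0 * exp(-ke*t) = 403 * exp(-0.113*9)
C(9) = 145.8 mg/L


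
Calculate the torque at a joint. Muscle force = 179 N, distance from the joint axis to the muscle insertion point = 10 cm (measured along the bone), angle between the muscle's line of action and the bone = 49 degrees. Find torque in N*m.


Torque = F * d * sin(theta)   (moment arm = d*sin(theta))
d = 10 cm = 0.1 m
Torque = 179 * 0.1 * sin(49)
Torque = 13.51 N*m


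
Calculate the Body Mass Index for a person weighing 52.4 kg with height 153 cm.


BMI = weight / height^2
height = 153 cm = 1.53 m
BMI = 52.4 / 1.53^2
BMI = 22.38 kg/m^2


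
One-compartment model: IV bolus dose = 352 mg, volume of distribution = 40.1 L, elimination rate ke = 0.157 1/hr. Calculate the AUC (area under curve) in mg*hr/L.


C0 = Dose/Vd = 352/40.1 = 8.77805 mg/L
AUC = C0/ke = 8.77805/0.157
AUC = 55.91 mg*hr/L


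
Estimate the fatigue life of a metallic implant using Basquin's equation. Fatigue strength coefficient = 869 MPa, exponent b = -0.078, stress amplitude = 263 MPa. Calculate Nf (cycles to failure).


sigma_a = sigma_f' * (2Nf)^b
2Nf = (sigma_a/sigma_f')^(1/b)
2Nf = (263/869)^(1/-0.078)
2Nf = 4515096.4
Nf = 2.2575e+06


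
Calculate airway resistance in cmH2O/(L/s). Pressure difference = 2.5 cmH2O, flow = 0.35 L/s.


R = dP / flow
R = 2.5 / 0.35
R = 7.143 cmH2O/(L/s)


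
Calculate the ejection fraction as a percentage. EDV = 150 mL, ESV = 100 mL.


SV = EDV - ESV = 150 - 100 = 50 mL
EF = SV/EDV * 100 = 50/150 * 100
EF = 33.33%


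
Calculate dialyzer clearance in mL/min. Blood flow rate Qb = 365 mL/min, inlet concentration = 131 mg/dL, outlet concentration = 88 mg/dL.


K = Qb * (Cb_in - Cb_out) / Cb_in
K = 365 * (131 - 88) / 131
K = 119.8 mL/min


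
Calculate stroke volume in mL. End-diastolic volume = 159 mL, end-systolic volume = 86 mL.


SV = EDV - ESV
SV = 159 - 86
SV = 73 mL


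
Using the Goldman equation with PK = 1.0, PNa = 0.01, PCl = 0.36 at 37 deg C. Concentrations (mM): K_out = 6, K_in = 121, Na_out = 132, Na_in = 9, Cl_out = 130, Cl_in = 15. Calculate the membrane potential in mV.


Vm = (RT/F)*ln((PK*Ko + PNa*Nao + PCl*Cli)/(PK*Ki + PNa*Nai + PCl*Clo))
Numer = 12.72, Denom = 167.89
Vm = -68.95 mV


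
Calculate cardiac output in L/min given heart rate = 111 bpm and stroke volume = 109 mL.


CO = HR * SV
CO = 111 * 109 / 1000
CO = 12.1 L/min


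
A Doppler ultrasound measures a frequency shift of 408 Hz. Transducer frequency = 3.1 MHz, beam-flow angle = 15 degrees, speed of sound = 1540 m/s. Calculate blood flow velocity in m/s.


v = fd * c / (2 * f0 * cos(theta))
v = 408 * 1540 / (2 * 3.1000e+06 * cos(15))
v = 0.1049 m/s


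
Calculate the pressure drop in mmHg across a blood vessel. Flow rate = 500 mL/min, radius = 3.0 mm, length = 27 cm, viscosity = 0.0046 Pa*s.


dP = 8*mu*L*Q / (pi*r^4)
Q = 500 mL/min = 8.33333e-06 m^3/s
dP = 325.383 Pa = 325.383 / 133.322 mmHg = 2.441 mmHg


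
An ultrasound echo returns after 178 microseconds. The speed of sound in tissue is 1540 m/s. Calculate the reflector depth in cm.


depth = c * t / 2
t = 178 us = 1.7800e-04 s
depth = 1540 * 1.7800e-04 / 2
depth = 0.13706 m = 13.706 cm


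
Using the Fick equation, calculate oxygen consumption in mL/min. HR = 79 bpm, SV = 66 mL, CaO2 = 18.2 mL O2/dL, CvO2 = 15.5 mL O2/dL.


CO = HR*SV = 79*66/1000 = 5.214 L/min
a-v O2 diff = 18.2 - 15.5 = 2.7 mL/dL
VO2 = CO * (CaO2-CvO2) * 10 dL/L
VO2 = 5.214 * 2.7 * 10
VO2 = 140.8 mL/min


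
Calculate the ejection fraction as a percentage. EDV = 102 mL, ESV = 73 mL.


SV = EDV - ESV = 102 - 73 = 29 mL
EF = SV/EDV * 100 = 29/102 * 100
EF = 28.43%


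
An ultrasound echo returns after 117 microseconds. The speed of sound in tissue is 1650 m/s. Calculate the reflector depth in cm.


depth = c * t / 2
t = 117 us = 1.1700e-04 s
depth = 1650 * 1.1700e-04 / 2
depth = 0.096525 m = 9.6525 cm


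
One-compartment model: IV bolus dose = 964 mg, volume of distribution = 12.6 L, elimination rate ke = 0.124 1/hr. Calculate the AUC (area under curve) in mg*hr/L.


C0 = Dose/Vd = 964/12.6 = 76.5079 mg/L
AUC = C0/ke = 76.5079/0.124
AUC = 617 mg*hr/L


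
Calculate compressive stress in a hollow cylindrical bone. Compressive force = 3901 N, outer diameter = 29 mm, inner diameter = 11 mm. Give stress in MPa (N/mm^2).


A = pi*(r_o^2 - r_i^2)
r_o = 14.5 mm, r_i = 5.5 mm
A = 565.487 mm^2
sigma = F/A = 3901 / 565.487
sigma = 6.898 MPa


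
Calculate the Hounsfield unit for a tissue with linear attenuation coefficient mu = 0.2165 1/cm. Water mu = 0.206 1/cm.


HU = ((mu_tissue - mu_water) / mu_water) * 1000
HU = ((0.2165 - 0.206) / 0.206) * 1000
HU = 50.97


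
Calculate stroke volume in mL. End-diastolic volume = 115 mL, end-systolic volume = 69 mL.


SV = EDV - ESV
SV = 115 - 69
SV = 46 mL


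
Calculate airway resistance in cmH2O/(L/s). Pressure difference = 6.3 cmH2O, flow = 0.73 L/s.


R = dP / flow
R = 6.3 / 0.73
R = 8.63 cmH2O/(L/s)


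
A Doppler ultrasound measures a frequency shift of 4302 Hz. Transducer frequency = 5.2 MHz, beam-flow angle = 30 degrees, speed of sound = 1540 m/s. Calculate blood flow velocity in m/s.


v = fd * c / (2 * f0 * cos(theta))
v = 4302 * 1540 / (2 * 5.2000e+06 * cos(30))
v = 0.7356 m/s


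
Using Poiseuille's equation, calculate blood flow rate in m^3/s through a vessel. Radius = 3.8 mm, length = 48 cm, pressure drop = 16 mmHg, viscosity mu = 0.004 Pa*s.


Q = pi*r^4*dP / (8*mu*L)
r = 0.0038 m, L = 0.48 m
dP = 16 mmHg = 2133.152 Pa
Q = 9.0973e-05 m^3/s


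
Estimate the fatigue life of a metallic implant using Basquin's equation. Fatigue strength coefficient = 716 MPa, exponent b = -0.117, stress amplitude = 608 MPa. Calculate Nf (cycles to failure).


sigma_a = sigma_f' * (2Nf)^b
2Nf = (sigma_a/sigma_f')^(1/b)
2Nf = (608/716)^(1/-0.117)
2Nf = 4.044998
Nf = 2.022


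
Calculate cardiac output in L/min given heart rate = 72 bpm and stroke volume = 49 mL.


CO = HR * SV
CO = 72 * 49 / 1000
CO = 3.528 L/min


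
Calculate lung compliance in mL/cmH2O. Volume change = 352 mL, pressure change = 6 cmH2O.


C = dV / dP
C = 352 / 6
C = 58.67 mL/cmH2O


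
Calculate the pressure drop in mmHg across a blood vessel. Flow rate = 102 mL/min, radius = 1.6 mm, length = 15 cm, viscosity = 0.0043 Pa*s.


dP = 8*mu*L*Q / (pi*r^4)
Q = 102 mL/min = 1.7e-06 m^3/s
dP = 426.058 Pa = 426.058 / 133.322 mmHg = 3.196 mmHg


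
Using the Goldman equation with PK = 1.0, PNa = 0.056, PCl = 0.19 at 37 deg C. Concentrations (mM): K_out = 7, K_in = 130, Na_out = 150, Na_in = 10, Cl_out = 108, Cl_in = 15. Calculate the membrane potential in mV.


Vm = (RT/F)*ln((PK*Ko + PNa*Nao + PCl*Cli)/(PK*Ki + PNa*Nai + PCl*Clo))
Numer = 18.25, Denom = 151.08
Vm = -56.49 mV


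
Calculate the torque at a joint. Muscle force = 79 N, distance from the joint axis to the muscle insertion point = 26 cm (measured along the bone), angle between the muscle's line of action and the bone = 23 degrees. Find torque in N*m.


Torque = F * d * sin(theta)   (moment arm = d*sin(theta))
d = 26 cm = 0.26 m
Torque = 79 * 0.26 * sin(23)
Torque = 8.026 N*m


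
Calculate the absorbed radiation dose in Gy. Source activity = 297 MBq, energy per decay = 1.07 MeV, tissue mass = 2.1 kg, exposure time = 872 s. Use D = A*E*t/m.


A = 297 MBq = 2.9700e+08 Bq
E = 1.07 MeV = 1.71414e-13 J
D = A*E*t/m = 2.9700e+08*1.71414e-13*872/2.1
D = 0.02114 Gy


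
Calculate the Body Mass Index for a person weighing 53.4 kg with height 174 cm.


BMI = weight / height^2
height = 174 cm = 1.74 m
BMI = 53.4 / 1.74^2
BMI = 17.64 kg/m^2


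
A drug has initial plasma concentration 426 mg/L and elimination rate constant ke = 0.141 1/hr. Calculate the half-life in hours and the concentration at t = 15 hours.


t_half = ln(2) / ke = 0.693147 / 0.141 = 4.916 hr
C(t) = C0 * exp(-ke*t) = 426 * exp(-0.141*15)
C(15) = 51.39 mg/L


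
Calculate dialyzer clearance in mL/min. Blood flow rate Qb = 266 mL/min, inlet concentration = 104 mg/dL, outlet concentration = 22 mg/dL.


K = Qb * (Cb_in - Cb_out) / Cb_in
K = 266 * (104 - 22) / 104
K = 209.7 mL/min


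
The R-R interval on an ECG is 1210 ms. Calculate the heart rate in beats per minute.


HR = 60 / RR_interval(s)
RR = 1210 ms = 1.21 s
HR = 60 / 1.21 = 49.59 bpm


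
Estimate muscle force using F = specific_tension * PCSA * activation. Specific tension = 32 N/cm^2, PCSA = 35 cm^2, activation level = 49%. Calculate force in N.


F = sigma * PCSA * activation
F = 32 * 35 * 0.49
F = 548.8 N


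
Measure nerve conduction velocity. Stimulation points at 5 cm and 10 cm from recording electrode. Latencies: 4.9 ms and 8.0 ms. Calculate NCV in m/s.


Distance = (10 - 5) / 100 = 0.05 m
dt = (8.0 - 4.9) / 1000 = 0.0031 s
NCV = dist / dt = 16.13 m/s


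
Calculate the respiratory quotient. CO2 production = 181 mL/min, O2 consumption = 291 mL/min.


RQ = VCO2 / VO2
RQ = 181 / 291
RQ = 0.622


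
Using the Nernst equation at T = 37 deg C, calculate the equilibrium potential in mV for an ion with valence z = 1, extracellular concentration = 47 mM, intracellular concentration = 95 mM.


E = (RT/(zF)) * ln(C_out/C_in)
T = 37 + 273.15 = 310.15 K
E = (8.314 * 310.15 / (1 * 96485)) * ln(47/95)
E = -18.81 mV


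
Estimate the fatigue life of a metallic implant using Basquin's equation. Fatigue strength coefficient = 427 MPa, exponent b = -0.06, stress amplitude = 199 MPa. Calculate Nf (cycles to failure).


sigma_a = sigma_f' * (2Nf)^b
2Nf = (sigma_a/sigma_f')^(1/b)
2Nf = (199/427)^(1/-0.06)
2Nf = 335928.34
Nf = 1.68e+05


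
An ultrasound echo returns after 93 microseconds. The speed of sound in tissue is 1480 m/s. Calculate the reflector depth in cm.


depth = c * t / 2
t = 93 us = 9.3000e-05 s
depth = 1480 * 9.3000e-05 / 2
depth = 0.06882 m = 6.882 cm


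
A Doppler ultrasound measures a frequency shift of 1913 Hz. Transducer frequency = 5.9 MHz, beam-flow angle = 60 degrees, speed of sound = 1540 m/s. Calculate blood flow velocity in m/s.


v = fd * c / (2 * f0 * cos(theta))
v = 1913 * 1540 / (2 * 5.9000e+06 * cos(60))
v = 0.4993 m/s


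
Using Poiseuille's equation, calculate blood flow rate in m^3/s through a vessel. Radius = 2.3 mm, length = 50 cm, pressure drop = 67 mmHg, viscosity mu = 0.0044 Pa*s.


Q = pi*r^4*dP / (8*mu*L)
r = 0.0023 m, L = 0.5 m
dP = 67 mmHg = 8932.574 Pa
Q = 4.4620e-05 m^3/s


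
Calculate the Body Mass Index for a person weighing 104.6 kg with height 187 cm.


BMI = weight / height^2
height = 187 cm = 1.87 m
BMI = 104.6 / 1.87^2
BMI = 29.91 kg/m^2


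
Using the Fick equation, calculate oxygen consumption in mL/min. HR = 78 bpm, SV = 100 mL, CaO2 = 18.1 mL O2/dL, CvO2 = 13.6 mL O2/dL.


CO = HR*SV = 78*100/1000 = 7.8 L/min
a-v O2 diff = 18.1 - 13.6 = 4.5 mL/dL
VO2 = CO * (CaO2-CvO2) * 10 dL/L
VO2 = 7.8 * 4.5 * 10
VO2 = 351 mL/min


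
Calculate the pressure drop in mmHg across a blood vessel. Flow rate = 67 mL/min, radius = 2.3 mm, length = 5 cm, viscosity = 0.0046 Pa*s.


dP = 8*mu*L*Q / (pi*r^4)
Q = 67 mL/min = 1.11667e-06 m^3/s
dP = 23.3712 Pa = 23.3712 / 133.322 mmHg = 0.1753 mmHg


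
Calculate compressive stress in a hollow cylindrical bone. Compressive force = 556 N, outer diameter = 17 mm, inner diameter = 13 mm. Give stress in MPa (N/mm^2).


A = pi*(r_o^2 - r_i^2)
r_o = 8.5 mm, r_i = 6.5 mm
A = 94.2478 mm^2
sigma = F/A = 556 / 94.2478
sigma = 5.899 MPa


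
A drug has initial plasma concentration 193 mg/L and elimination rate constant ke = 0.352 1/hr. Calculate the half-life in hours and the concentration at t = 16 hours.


t_half = ln(2) / ke = 0.693147 / 0.352 = 1.969 hr
C(t) = C0 * exp(-ke*t) = 193 * exp(-0.352*16)
C(16) = 0.6912 mg/L


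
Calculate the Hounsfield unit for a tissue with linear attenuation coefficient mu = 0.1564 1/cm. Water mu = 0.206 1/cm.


HU = ((mu_tissue - mu_water) / mu_water) * 1000
HU = ((0.1564 - 0.206) / 0.206) * 1000
HU = -240.8


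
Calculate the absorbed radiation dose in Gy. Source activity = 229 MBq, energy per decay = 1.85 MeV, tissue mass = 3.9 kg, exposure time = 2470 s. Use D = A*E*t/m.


A = 229 MBq = 2.2900e+08 Bq
E = 1.85 MeV = 2.9637e-13 J
D = A*E*t/m = 2.2900e+08*2.9637e-13*2470/3.9
D = 0.04298 Gy


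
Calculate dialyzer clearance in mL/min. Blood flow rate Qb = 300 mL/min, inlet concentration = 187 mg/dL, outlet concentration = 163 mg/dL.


K = Qb * (Cb_in - Cb_out) / Cb_in
K = 300 * (187 - 163) / 187
K = 38.5 mL/min


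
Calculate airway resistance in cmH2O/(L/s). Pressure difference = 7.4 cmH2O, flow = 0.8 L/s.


R = dP / flow
R = 7.4 / 0.8
R = 9.25 cmH2O/(L/s)


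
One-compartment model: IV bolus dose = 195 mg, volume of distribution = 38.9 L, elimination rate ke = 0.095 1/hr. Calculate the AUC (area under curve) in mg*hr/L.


C0 = Dose/Vd = 195/38.9 = 5.01285 mg/L
AUC = C0/ke = 5.01285/0.095
AUC = 52.77 mg*hr/L


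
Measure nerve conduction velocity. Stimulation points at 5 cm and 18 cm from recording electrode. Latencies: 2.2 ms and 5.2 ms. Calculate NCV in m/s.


Distance = (18 - 5) / 100 = 0.13 m
dt = (5.2 - 2.2) / 1000 = 0.003 s
NCV = dist / dt = 43.33 m/s


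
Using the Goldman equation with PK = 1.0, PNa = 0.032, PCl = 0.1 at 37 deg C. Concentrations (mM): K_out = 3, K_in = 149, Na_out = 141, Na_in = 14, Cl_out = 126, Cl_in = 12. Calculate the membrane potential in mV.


Vm = (RT/F)*ln((PK*Ko + PNa*Nao + PCl*Cli)/(PK*Ki + PNa*Nai + PCl*Clo))
Numer = 8.712, Denom = 162.048
Vm = -78.12 mV


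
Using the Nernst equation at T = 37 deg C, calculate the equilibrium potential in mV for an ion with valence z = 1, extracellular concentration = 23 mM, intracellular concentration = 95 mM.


E = (RT/(zF)) * ln(C_out/C_in)
T = 37 + 273.15 = 310.15 K
E = (8.314 * 310.15 / (1 * 96485)) * ln(23/95)
E = -37.91 mV


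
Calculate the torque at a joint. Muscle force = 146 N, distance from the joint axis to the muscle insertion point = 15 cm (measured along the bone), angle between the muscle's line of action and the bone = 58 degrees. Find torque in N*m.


Torque = F * d * sin(theta)   (moment arm = d*sin(theta))
d = 15 cm = 0.15 m
Torque = 146 * 0.15 * sin(58)
Torque = 18.57 N*m


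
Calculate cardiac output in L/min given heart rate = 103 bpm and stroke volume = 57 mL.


CO = HR * SV
CO = 103 * 57 / 1000
CO = 5.871 L/min


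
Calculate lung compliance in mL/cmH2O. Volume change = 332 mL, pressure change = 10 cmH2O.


C = dV / dP
C = 332 / 10
C = 33.2 mL/cmH2O


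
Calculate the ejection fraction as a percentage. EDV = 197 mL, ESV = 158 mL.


SV = EDV - ESV = 197 - 158 = 39 mL
EF = SV/EDV * 100 = 39/197 * 100
EF = 19.8%


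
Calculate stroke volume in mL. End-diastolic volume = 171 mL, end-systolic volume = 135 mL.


SV = EDV - ESV
SV = 171 - 135
SV = 36 mL


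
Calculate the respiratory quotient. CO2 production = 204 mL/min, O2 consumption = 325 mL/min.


RQ = VCO2 / VO2
RQ = 204 / 325
RQ = 0.6277


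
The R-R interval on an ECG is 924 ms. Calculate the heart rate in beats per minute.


HR = 60 / RR_interval(s)
RR = 924 ms = 0.924 s
HR = 60 / 0.924 = 64.94 bpm


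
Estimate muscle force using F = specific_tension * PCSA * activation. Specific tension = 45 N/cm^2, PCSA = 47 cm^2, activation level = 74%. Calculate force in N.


F = sigma * PCSA * activation
F = 45 * 47 * 0.74
F = 1565 N


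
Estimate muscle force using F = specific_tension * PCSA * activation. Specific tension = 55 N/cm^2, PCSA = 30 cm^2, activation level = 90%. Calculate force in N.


F = sigma * PCSA * activation
F = 55 * 30 * 0.9
F = 1485 N


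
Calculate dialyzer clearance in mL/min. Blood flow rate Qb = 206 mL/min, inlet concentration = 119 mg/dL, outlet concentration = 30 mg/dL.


K = Qb * (Cb_in - Cb_out) / Cb_in
K = 206 * (119 - 30) / 119
K = 154.1 mL/min


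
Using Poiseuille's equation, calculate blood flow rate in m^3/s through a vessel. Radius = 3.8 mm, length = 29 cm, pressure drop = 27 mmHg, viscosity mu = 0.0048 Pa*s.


Q = pi*r^4*dP / (8*mu*L)
r = 0.0038 m, L = 0.29 m
dP = 27 mmHg = 3599.694 Pa
Q = 2.1175e-04 m^3/s


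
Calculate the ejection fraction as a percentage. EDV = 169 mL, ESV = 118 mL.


SV = EDV - ESV = 169 - 118 = 51 mL
EF = SV/EDV * 100 = 51/169 * 100
EF = 30.18%


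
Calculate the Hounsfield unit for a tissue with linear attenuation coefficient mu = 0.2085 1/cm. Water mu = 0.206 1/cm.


HU = ((mu_tissue - mu_water) / mu_water) * 1000
HU = ((0.2085 - 0.206) / 0.206) * 1000
HU = 12.14


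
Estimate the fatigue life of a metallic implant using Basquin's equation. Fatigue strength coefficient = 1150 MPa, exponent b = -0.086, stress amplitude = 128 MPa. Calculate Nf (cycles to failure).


sigma_a = sigma_f' * (2Nf)^b
2Nf = (sigma_a/sigma_f')^(1/b)
2Nf = (128/1150)^(1/-0.086)
2Nf = 1.2219917e+11
Nf = 6.1100e+10


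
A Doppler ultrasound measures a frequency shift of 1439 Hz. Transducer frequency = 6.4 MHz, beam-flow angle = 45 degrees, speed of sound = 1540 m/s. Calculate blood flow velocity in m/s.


v = fd * c / (2 * f0 * cos(theta))
v = 1439 * 1540 / (2 * 6.4000e+06 * cos(45))
v = 0.2448 m/s


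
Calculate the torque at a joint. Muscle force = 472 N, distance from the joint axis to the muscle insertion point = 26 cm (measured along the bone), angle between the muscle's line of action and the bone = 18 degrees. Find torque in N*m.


Torque = F * d * sin(theta)   (moment arm = d*sin(theta))
d = 26 cm = 0.26 m
Torque = 472 * 0.26 * sin(18)
Torque = 37.92 N*m


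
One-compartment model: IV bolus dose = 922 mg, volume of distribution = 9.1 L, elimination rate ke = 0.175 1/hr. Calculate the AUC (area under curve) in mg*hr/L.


C0 = Dose/Vd = 922/9.1 = 101.319 mg/L
AUC = C0/ke = 101.319/0.175
AUC = 579 mg*hr/L


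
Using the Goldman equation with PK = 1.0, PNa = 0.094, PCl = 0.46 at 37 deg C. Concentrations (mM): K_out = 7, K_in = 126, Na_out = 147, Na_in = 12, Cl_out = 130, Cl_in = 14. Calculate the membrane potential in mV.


Vm = (RT/F)*ln((PK*Ko + PNa*Nao + PCl*Cli)/(PK*Ki + PNa*Nai + PCl*Clo))
Numer = 27.258, Denom = 186.928
Vm = -51.46 mV


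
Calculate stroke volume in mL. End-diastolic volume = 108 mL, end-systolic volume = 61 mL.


SV = EDV - ESV
SV = 108 - 61
SV = 47 mL


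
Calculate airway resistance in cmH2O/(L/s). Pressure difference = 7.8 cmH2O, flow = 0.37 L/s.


R = dP / flow
R = 7.8 / 0.37
R = 21.08 cmH2O/(L/s)


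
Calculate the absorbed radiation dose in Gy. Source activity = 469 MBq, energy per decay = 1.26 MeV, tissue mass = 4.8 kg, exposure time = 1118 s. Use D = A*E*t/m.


A = 469 MBq = 4.6900e+08 Bq
E = 1.26 MeV = 2.01852e-13 J
D = A*E*t/m = 4.6900e+08*2.01852e-13*1118/4.8
D = 0.02205 Gy


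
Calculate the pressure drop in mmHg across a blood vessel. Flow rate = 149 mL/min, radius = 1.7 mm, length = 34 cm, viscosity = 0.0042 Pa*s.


dP = 8*mu*L*Q / (pi*r^4)
Q = 149 mL/min = 2.48333e-06 m^3/s
dP = 1081.2 Pa = 1081.2 / 133.322 mmHg = 8.11 mmHg


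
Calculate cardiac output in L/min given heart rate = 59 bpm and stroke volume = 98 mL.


CO = HR * SV
CO = 59 * 98 / 1000
CO = 5.782 L/min


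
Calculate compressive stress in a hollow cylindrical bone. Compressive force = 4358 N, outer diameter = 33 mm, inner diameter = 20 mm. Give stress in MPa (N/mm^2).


A = pi*(r_o^2 - r_i^2)
r_o = 16.5 mm, r_i = 10 mm
A = 541.139 mm^2
sigma = F/A = 4358 / 541.139
sigma = 8.053 MPa


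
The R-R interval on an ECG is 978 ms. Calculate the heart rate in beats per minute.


HR = 60 / RR_interval(s)
RR = 978 ms = 0.978 s
HR = 60 / 0.978 = 61.35 bpm


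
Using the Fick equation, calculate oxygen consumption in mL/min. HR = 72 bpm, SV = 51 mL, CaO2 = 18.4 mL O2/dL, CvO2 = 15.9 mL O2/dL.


CO = HR*SV = 72*51/1000 = 3.672 L/min
a-v O2 diff = 18.4 - 15.9 = 2.5 mL/dL
VO2 = CO * (CaO2-CvO2) * 10 dL/L
VO2 = 3.672 * 2.5 * 10
VO2 = 91.8 mL/min


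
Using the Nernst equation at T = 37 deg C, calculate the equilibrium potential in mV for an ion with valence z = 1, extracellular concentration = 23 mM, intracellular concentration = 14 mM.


E = (RT/(zF)) * ln(C_out/C_in)
T = 37 + 273.15 = 310.15 K
E = (8.314 * 310.15 / (1 * 96485)) * ln(23/14)
E = 13.27 mV


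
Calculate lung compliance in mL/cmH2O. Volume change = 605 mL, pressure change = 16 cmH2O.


C = dV / dP
C = 605 / 16
C = 37.81 mL/cmH2O


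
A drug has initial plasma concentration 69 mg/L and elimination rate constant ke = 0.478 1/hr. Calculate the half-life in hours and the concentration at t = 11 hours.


t_half = ln(2) / ke = 0.693147 / 0.478 = 1.45 hr
C(t) = C0 * exp(-ke*t) = 69 * exp(-0.478*11)
C(11) = 0.3592 mg/L


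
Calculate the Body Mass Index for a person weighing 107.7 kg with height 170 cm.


BMI = weight / height^2
height = 170 cm = 1.7 m
BMI = 107.7 / 1.7^2
BMI = 37.27 kg/m^2


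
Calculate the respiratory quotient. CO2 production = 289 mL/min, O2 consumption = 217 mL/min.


RQ = VCO2 / VO2
RQ = 289 / 217
RQ = 1.332


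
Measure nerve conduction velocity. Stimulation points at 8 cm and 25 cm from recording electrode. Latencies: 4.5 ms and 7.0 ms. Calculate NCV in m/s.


Distance = (25 - 8) / 100 = 0.17 m
dt = (7.0 - 4.5) / 1000 = 0.0025 s
NCV = dist / dt = 68 m/s


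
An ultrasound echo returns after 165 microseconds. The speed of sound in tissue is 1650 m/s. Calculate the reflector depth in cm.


depth = c * t / 2
t = 165 us = 1.6500e-04 s
depth = 1650 * 1.6500e-04 / 2
depth = 0.136125 m = 13.6125 cm


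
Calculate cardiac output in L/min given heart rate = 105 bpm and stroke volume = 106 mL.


CO = HR * SV
CO = 105 * 106 / 1000
CO = 11.13 L/min


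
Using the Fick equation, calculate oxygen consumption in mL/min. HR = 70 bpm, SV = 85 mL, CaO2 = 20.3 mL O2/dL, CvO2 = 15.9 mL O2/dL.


CO = HR*SV = 70*85/1000 = 5.95 L/min
a-v O2 diff = 20.3 - 15.9 = 4.4 mL/dL
VO2 = CO * (CaO2-CvO2) * 10 dL/L
VO2 = 5.95 * 4.4 * 10
VO2 = 261.8 mL/min


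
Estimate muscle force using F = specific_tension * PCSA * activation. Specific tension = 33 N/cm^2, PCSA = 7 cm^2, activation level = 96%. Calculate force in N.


F = sigma * PCSA * activation
F = 33 * 7 * 0.96
F = 221.8 N


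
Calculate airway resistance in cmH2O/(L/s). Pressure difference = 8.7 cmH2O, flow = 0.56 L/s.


R = dP / flow
R = 8.7 / 0.56
R = 15.54 cmH2O/(L/s)


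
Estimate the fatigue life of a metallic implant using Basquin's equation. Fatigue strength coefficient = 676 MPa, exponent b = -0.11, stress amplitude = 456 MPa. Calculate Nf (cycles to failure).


sigma_a = sigma_f' * (2Nf)^b
2Nf = (sigma_a/sigma_f')^(1/b)
2Nf = (456/676)^(1/-0.11)
2Nf = 35.84103
Nf = 17.92


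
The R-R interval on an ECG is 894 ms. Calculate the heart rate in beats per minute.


HR = 60 / RR_interval(s)
RR = 894 ms = 0.894 s
HR = 60 / 0.894 = 67.11 bpm
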